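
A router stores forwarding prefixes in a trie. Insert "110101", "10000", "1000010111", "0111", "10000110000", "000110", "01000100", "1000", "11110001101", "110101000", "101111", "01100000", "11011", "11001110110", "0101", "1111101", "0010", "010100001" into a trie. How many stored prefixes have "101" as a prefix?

Walk to "101"; the words in its subtree are exactly those with that prefix.
Words under "101": 101111
Count: 1

1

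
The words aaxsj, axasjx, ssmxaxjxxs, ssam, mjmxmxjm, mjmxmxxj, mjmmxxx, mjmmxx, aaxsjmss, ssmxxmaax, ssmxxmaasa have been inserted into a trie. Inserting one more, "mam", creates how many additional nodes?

The longest prefix of "mam" already in the trie is "m" (length 1).
Each of the 2 remaining characters creates one node.

2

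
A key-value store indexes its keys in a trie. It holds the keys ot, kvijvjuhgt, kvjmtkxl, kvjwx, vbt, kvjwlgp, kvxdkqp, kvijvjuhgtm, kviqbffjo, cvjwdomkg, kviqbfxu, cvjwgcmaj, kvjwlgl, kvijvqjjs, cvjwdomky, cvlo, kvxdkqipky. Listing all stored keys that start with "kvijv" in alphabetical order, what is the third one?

kvijvqjjs

Filter for "kvijv…" and sort: "kvijvjuhgt", "kvijvjuhgtm", "kvijvqjjs"
Position 3: kvijvqjjs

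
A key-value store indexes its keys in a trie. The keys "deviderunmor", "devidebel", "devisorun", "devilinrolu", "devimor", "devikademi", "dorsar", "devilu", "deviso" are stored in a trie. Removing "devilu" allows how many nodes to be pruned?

1

After clearing the end-marker at "devilu", prune upward until reaching a node still needed by another word.
The suffix "u" (1 node) is used only by "devilu"; the node for "devil" still has the child "i", so pruning stops there.
Nodes removed: 1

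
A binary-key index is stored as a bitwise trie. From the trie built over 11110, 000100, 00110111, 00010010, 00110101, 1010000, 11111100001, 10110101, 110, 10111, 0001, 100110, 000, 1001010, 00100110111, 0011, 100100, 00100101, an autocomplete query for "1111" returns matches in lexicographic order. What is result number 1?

DFS of the "1111" subtree visits, in order: "11110", "11111100001"
Position 1: 11110

11110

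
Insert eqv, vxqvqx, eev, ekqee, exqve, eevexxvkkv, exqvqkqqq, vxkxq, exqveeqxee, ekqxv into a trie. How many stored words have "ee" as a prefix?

Walk to "ee"; the words in its subtree are exactly those with that prefix.
Matches: "eev", "eevexxvkkv"
Count: 2

2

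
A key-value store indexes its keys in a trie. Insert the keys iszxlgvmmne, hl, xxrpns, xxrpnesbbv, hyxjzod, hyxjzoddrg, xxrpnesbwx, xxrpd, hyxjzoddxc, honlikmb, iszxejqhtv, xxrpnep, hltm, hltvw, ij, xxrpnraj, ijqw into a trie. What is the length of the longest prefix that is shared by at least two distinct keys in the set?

8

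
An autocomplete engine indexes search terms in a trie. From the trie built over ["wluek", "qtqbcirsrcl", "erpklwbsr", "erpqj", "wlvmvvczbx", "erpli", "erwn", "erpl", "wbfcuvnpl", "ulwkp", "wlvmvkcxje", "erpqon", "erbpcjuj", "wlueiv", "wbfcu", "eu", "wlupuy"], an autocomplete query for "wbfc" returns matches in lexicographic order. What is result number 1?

wbfcu

Words with prefix "wbfc", in lexicographic order: "wbfcu", "wbfcuvnpl"
Position 1: wbfcu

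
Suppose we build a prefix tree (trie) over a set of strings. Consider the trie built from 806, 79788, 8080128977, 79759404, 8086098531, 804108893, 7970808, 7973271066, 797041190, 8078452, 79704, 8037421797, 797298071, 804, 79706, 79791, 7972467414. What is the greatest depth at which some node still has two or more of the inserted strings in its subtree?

5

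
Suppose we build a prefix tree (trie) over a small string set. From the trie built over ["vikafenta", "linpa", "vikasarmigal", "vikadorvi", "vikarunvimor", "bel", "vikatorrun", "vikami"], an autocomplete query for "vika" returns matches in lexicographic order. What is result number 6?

vikatorrun

Filter for "vika…" and sort: "vikadorvi", "vikafenta", "vikami", "vikarunvimor", "vikasarmigal", "vikatorrun"
Position 6: vikatorrun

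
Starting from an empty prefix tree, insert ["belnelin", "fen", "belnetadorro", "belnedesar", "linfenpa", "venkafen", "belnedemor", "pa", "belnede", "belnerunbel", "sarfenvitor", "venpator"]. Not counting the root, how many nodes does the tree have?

Trace insertions, counting only characters that open a new branch:
  "belnelin" → 8 new (b, e, l, n, e, l, i, n)
  "fen" → 3 new (f, e, n)
  "belnetadorro" → prefix "belne" already present; 7 new (t, a, d, o, r, r, o)
  "belnedesar" → prefix "belne" already present; 5 new (d, e, s, a, r)
  "linfenpa" → 8 new (l, i, n, f, e, n, p, a)
  "venkafen" → 8 new (v, e, n, k, a, f, e, n)
  "belnedemor" → prefix "belnede" already present; 3 new (m, o, r)
  "pa" → 2 new (p, a)
  "belnede" → prefix "belnede" already present; 0 new (none)
  "belnerunbel" → prefix "belne" already present; 6 new (r, u, n, b, e, l)
  "sarfenvitor" → 11 new (s, a, r, f, e, n, v, i, t, o, r)
  "venpator" → prefix "ven" already present; 5 new (p, a, t, o, r)
Total nodes = 8 + 3 + 7 + 5 + 8 + 8 + 3 + 2 + 0 + 6 + 11 + 5 = 66

66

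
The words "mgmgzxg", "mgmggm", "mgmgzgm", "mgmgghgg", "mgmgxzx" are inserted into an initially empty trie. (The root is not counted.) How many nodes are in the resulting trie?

17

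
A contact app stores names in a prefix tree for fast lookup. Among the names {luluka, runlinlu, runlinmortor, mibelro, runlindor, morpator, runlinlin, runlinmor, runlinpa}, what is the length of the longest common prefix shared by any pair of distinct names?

9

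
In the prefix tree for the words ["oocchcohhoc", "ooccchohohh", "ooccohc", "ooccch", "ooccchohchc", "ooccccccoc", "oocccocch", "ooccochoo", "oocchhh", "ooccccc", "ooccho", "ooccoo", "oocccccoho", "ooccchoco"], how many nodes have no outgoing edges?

12

A leaf is a node with no children — equivalently, the end of a word that is not a proper prefix of any other stored word.
Those words: "ooccccccoc", "oocccccoho", "ooccchoco", "ooccchohchc", "ooccchohohh", "oocccocch", "oocchcohhoc", "oocchhh", "ooccho", "ooccochoo", "ooccohc", "ooccoo"
Leaf count: 12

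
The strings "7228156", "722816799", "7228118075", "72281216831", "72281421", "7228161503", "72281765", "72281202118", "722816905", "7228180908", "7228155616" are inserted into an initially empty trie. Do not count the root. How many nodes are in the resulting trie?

Count nodes per top-level branch (shared prefixes stored once):
  '7'-branch (7228118075, 72281202118, 72281216831, 72281421, 7228155616, 7228156, 7228161503, 722816799, 722816905, 72281765, 7228180908): 49 nodes
Sum: 49

49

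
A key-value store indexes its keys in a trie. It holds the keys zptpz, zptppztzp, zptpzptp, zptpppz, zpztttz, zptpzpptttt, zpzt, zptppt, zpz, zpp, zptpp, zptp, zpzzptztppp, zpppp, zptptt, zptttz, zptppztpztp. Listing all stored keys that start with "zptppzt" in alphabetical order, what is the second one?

Words with prefix "zptppzt", in lexicographic order: "zptppztpztp", "zptppztzp"
The 2nd is zptppztzp.

zptppztzp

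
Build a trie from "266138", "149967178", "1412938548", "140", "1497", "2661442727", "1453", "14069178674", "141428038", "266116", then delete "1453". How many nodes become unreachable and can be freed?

Walk "1453" from the leaf back toward the root, removing each node that no remaining word uses.
The suffix "53" (2 nodes) is used only by "1453"; the node for "14" still has the child "9", so pruning stops there.
Nodes removed: 2

2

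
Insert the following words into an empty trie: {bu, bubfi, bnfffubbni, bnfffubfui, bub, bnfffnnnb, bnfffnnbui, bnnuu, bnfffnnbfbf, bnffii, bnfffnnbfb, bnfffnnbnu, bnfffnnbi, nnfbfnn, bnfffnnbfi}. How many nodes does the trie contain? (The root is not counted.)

For each word, the new-node count is its length minus the longest prefix already in the trie:
  "bu" → 2 new (b, u)
  "bubfi" → prefix "bu" already present; 3 new (b, f, i)
  "bnfffubbni" → prefix "b" already present; 9 new (n, f, f, f, u, b, b, n, i)
  "bnfffubfui" → prefix "bnfffub" already present; 3 new (f, u, i)
  "bub" → prefix "bub" already present; 0 new (none)
  "bnfffnnnb" → prefix "bnfff" already present; 4 new (n, n, n, b)
  "bnfffnnbui" → prefix "bnfffnn" already present; 3 new (b, u, i)
  "bnnuu" → prefix "bn" already present; 3 new (n, u, u)
  "bnfffnnbfbf" → prefix "bnfffnnb" already present; 3 new (f, b, f)
  "bnffii" → prefix "bnff" already present; 2 new (i, i)
  "bnfffnnbfb" → prefix "bnfffnnbfb" already present; 0 new (none)
  "bnfffnnbnu" → prefix "bnfffnnb" already present; 2 new (n, u)
  "bnfffnnbi" → prefix "bnfffnnb" already present; 1 new (i)
  "nnfbfnn" → 7 new (n, n, f, b, f, n, n)
  "bnfffnnbfi" → prefix "bnfffnnbf" already present; 1 new (i)
Total nodes = 2 + 3 + 9 + 3 + 0 + 4 + 3 + 3 + 3 + 2 + 0 + 2 + 1 + 7 + 1 = 43

43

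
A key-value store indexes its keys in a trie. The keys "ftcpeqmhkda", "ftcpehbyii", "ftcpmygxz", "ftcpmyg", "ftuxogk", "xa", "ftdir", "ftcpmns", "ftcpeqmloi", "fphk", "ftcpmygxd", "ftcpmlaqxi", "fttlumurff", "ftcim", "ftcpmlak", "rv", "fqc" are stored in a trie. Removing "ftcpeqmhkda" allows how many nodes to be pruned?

4

Walk "ftcpeqmhkda" from the leaf back toward the root, removing each node that no remaining word uses.
The suffix "hkda" (4 nodes) is used only by "ftcpeqmhkda"; the node for "ftcpeqm" still has the child "l", so pruning stops there.
Nodes removed: 4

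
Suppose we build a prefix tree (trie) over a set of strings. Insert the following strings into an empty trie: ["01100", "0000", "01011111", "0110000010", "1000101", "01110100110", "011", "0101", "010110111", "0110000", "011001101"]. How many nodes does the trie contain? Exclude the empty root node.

Trace insertions, counting only characters that open a new branch:
  "01100" → 5 new (0, 1, 1, 0, 0)
  "0000" → prefix "0" already present; 3 new (0, 0, 0)
  "01011111" → prefix "01" already present; 6 new (0, 1, 1, 1, 1, 1)
  "0110000010" → prefix "01100" already present; 5 new (0, 0, 0, 1, 0)
  "1000101" → 7 new (1, 0, 0, 0, 1, 0, 1)
  "01110100110" → prefix "011" already present; 8 new (1, 0, 1, 0, 0, 1, 1, 0)
  "011" → prefix "011" already present; 0 new (none)
  "0101" → prefix "0101" already present; 0 new (none)
  "010110111" → prefix "01011" already present; 4 new (0, 1, 1, 1)
  "0110000" → prefix "0110000" already present; 0 new (none)
  "011001101" → prefix "01100" already present; 4 new (1, 1, 0, 1)
Total nodes = 5 + 3 + 6 + 5 + 7 + 8 + 0 + 0 + 4 + 0 + 4 = 42

42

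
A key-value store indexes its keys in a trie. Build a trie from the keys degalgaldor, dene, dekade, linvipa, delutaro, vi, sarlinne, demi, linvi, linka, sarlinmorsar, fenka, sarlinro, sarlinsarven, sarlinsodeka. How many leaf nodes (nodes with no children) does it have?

A leaf is a node with no children — equivalently, the end of a word that is not a proper prefix of any other stored word.
Those words: "degalgaldor", "dekade", "delutaro", "demi", "dene", "fenka", "linka", "linvipa", "sarlinmorsar", "sarlinne", "sarlinro", "sarlinsarven", "sarlinsodeka", "vi"
Leaf count: 14

14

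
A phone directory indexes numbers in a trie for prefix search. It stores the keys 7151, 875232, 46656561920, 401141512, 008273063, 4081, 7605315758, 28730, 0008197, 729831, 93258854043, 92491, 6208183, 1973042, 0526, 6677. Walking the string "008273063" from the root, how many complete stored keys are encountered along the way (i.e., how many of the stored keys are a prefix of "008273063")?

1

Check each prefix of "008273063" against the stored set — each match is an end-marker on the path.
Prefixes of the query that are stored words: "008273063"
Count: 1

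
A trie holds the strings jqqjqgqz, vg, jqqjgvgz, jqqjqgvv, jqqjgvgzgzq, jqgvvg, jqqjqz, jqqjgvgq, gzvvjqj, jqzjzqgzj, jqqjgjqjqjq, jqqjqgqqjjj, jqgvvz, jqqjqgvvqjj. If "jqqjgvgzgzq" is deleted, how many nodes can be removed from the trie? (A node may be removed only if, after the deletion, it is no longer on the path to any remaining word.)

3

Walk "jqqjgvgzgzq" from the leaf back toward the root, removing each node that no remaining word uses.
The suffix "gzq" (3 nodes) is used only by "jqqjgvgzgzq"; "jqqjgvgz" is itself a stored word, so pruning stops there.
Nodes removed: 3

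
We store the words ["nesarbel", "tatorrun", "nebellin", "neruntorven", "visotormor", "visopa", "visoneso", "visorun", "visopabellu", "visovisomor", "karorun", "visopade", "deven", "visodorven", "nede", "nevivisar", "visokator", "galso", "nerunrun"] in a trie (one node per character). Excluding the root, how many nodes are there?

104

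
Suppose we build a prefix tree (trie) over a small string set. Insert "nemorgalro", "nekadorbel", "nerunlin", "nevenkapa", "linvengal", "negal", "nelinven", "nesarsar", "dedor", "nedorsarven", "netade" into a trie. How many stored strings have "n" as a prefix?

Filter for entries beginning with "n":
Words under "n": nedorsarven, negal, nekadorbel, nelinven, nemorgalro, nerunlin, nesarsar, netade, nevenkapa
Count: 9

9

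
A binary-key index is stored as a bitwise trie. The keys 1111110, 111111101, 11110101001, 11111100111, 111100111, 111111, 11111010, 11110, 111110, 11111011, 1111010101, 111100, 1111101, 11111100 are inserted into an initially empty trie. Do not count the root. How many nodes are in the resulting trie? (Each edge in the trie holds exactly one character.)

For each word, the new-node count is its length minus the longest prefix already in the trie:
  "1111110" → 7 new (1, 1, 1, 1, 1, 1, 0)
  "111111101" → prefix "111111" already present; 3 new (1, 0, 1)
  "11110101001" → prefix "1111" already present; 7 new (0, 1, 0, 1, 0, 0, 1)
  "11111100111" → prefix "1111110" already present; 4 new (0, 1, 1, 1)
  "111100111" → prefix "11110" already present; 4 new (0, 1, 1, 1)
  "111111" → prefix "111111" already present; 0 new (none)
  "11111010" → prefix "11111" already present; 3 new (0, 1, 0)
  "11110" → prefix "11110" already present; 0 new (none)
  "111110" → prefix "111110" already present; 0 new (none)
  "11111011" → prefix "1111101" already present; 1 new (1)
  "1111010101" → prefix "111101010" already present; 1 new (1)
  "111100" → prefix "111100" already present; 0 new (none)
  "1111101" → prefix "1111101" already present; 0 new (none)
  "11111100" → prefix "11111100" already present; 0 new (none)
Total nodes = 7 + 3 + 7 + 4 + 4 + 0 + 3 + 0 + 0 + 1 + 1 + 0 + 0 + 0 = 30

30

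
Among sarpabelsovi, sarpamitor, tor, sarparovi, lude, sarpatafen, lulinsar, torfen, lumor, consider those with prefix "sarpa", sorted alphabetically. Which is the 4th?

Words with prefix "sarpa", in lexicographic order: "sarpabelsovi", "sarpamitor", "sarparovi", "sarpatafen"
Position 4: sarpatafen

sarpatafen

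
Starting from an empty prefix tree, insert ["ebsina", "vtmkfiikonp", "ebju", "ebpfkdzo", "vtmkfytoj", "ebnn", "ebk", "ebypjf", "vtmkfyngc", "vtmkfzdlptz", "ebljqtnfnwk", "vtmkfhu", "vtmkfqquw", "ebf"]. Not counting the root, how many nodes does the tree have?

61

Trace insertions, counting only characters that open a new branch:
  "ebsina" → 6 new (e, b, s, i, n, a)
  "vtmkfiikonp" → 11 new (v, t, m, k, f, i, i, k, o, n, p)
  "ebju" → prefix "eb" already present; 2 new (j, u)
  "ebpfkdzo" → prefix "eb" already present; 6 new (p, f, k, d, z, o)
  "vtmkfytoj" → prefix "vtmkf" already present; 4 new (y, t, o, j)
  "ebnn" → prefix "eb" already present; 2 new (n, n)
  "ebk" → prefix "eb" already present; 1 new (k)
  "ebypjf" → prefix "eb" already present; 4 new (y, p, j, f)
  "vtmkfyngc" → prefix "vtmkfy" already present; 3 new (n, g, c)
  "vtmkfzdlptz" → prefix "vtmkf" already present; 6 new (z, d, l, p, t, z)
  "ebljqtnfnwk" → prefix "eb" already present; 9 new (l, j, q, t, n, f, n, w, k)
  "vtmkfhu" → prefix "vtmkf" already present; 2 new (h, u)
  "vtmkfqquw" → prefix "vtmkf" already present; 4 new (q, q, u, w)
  "ebf" → prefix "eb" already present; 1 new (f)
Total nodes = 6 + 11 + 2 + 6 + 4 + 2 + 1 + 4 + 3 + 6 + 9 + 2 + 4 + 1 = 61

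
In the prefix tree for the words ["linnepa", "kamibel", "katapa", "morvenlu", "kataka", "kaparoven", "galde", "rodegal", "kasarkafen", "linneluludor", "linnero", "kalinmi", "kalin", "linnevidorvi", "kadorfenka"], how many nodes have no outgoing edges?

14

A leaf is a node with no children — equivalently, the end of a word that is not a proper prefix of any other stored word.
Those words: "galde", "kadorfenka", "kalinmi", "kamibel", "kaparoven", "kasarkafen", "kataka", "katapa", "linneluludor", "linnepa", "linnero", "linnevidorvi", "morvenlu", "rodegal"
Leaf count: 14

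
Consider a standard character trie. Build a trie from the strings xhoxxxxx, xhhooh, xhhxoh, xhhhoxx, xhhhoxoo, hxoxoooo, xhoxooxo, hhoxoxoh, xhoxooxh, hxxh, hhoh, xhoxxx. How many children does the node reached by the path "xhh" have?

The children of the "xhh" node are the distinct next characters among strings starting with "xhh".
Characters that immediately follow "xhh" among the stored strings: {h, o, x}.
That node has 3 child edges.

3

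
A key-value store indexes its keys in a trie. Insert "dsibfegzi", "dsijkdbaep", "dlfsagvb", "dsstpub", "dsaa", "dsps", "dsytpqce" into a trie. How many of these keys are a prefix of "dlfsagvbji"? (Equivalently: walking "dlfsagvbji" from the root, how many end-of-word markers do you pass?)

1

Traverse "dlfsagvbji" character by character; count nodes along the way that are marked as word ends.
Prefixes of the query that are stored words: "dlfsagvb"
Count: 1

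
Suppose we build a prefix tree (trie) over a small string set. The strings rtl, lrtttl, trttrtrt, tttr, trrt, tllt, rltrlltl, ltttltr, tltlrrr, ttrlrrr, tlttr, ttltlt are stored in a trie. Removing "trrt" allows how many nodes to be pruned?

A node on "trrt"'s path can go only if nothing else ends at it or branches off below it.
The suffix "rt" (2 nodes) is used only by "trrt"; the node for "tr" still has the child "t", so pruning stops there.
Nodes removed: 2

2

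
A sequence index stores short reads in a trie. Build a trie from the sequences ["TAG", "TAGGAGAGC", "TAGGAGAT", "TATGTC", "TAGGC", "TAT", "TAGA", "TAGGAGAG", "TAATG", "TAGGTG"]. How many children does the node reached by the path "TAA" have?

1

Follow the path "TAA" to its node, then look at its outgoing edges.
Characters that immediately follow "TAA" among the stored strings: {T}.
That node has 1 child edge.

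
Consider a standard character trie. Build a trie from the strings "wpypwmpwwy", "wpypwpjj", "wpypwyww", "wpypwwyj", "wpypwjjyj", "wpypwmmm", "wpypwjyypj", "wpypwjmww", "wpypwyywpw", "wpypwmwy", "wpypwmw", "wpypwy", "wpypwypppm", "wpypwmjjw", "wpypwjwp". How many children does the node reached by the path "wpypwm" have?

The children of the "wpypwm" node are the distinct next characters among strings starting with "wpypwm".
Distinct next characters after "wpypwm": j, m, p, w.
That node has 4 child edges.

4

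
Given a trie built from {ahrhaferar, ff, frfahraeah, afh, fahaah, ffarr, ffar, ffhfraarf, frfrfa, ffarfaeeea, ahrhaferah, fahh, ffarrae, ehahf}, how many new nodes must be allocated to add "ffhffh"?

2

The longest prefix of "ffhffh" already in the trie is "ffhf" (length 4).
So 6 − 4 = 2 new nodes.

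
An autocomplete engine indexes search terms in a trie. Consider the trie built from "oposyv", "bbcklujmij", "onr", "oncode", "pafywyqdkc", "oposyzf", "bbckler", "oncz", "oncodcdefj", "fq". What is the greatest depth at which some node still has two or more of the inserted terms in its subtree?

5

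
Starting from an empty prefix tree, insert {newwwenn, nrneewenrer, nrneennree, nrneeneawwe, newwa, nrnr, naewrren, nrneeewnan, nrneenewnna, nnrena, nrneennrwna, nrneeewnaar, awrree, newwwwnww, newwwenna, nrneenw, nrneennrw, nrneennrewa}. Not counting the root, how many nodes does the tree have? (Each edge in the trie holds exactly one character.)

Insert word by word; a character creates a node only if that edge doesn't already exist:
  "newwwenn" → 8 new (n, e, w, w, w, e, n, n)
  "nrneewenrer" → prefix "n" already present; 10 new (r, n, e, e, w, e, n, r, e, r)
  "nrneennree" → prefix "nrnee" already present; 5 new (n, n, r, e, e)
  "nrneeneawwe" → prefix "nrneen" already present; 5 new (e, a, w, w, e)
  "newwa" → prefix "neww" already present; 1 new (a)
  "nrnr" → prefix "nrn" already present; 1 new (r)
  "naewrren" → prefix "n" already present; 7 new (a, e, w, r, r, e, n)
  "nrneeewnan" → prefix "nrnee" already present; 5 new (e, w, n, a, n)
  "nrneenewnna" → prefix "nrneene" already present; 4 new (w, n, n, a)
  "nnrena" → prefix "n" already present; 5 new (n, r, e, n, a)
  "nrneennrwna" → prefix "nrneennr" already present; 3 new (w, n, a)
  "nrneeewnaar" → prefix "nrneeewna" already present; 2 new (a, r)
  "awrree" → 6 new (a, w, r, r, e, e)
  "newwwwnww" → prefix "newww" already present; 4 new (w, n, w, w)
  "newwwenna" → prefix "newwwenn" already present; 1 new (a)
  "nrneenw" → prefix "nrneen" already present; 1 new (w)
  "nrneennrw" → prefix "nrneennrw" already present; 0 new (none)
  "nrneennrewa" → prefix "nrneennre" already present; 2 new (w, a)
Total nodes = 8 + 10 + 5 + 5 + 1 + 1 + 7 + 5 + 4 + 5 + 3 + 2 + 6 + 4 + 1 + 1 + 0 + 2 = 70

70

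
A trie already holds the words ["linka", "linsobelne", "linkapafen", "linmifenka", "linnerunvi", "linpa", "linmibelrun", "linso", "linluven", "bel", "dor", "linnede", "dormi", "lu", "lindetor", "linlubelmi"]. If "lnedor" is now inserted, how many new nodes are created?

Walking "lnedor" from the root, the first 1 characters ("l") follow existing edges; "n" is the first miss.
So 6 − 1 = 5 new nodes.

5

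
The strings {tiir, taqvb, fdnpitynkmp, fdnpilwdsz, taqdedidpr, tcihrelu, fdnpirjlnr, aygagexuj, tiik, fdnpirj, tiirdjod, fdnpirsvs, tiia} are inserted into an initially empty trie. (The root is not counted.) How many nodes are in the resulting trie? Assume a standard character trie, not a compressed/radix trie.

61

For each word, the new-node count is its length minus the longest prefix already in the trie:
  "tiir" → 4 new (t, i, i, r)
  "taqvb" → prefix "t" already present; 4 new (a, q, v, b)
  "fdnpitynkmp" → 11 new (f, d, n, p, i, t, y, n, k, m, p)
  "fdnpilwdsz" → prefix "fdnpi" already present; 5 new (l, w, d, s, z)
  "taqdedidpr" → prefix "taq" already present; 7 new (d, e, d, i, d, p, r)
  "tcihrelu" → prefix "t" already present; 7 new (c, i, h, r, e, l, u)
  "fdnpirjlnr" → prefix "fdnpi" already present; 5 new (r, j, l, n, r)
  "aygagexuj" → 9 new (a, y, g, a, g, e, x, u, j)
  "tiik" → prefix "tii" already present; 1 new (k)
  "fdnpirj" → prefix "fdnpirj" already present; 0 new (none)
  "tiirdjod" → prefix "tiir" already present; 4 new (d, j, o, d)
  "fdnpirsvs" → prefix "fdnpir" already present; 3 new (s, v, s)
  "tiia" → prefix "tii" already present; 1 new (a)
Total nodes = 4 + 4 + 11 + 5 + 7 + 7 + 5 + 9 + 1 + 0 + 4 + 3 + 1 = 61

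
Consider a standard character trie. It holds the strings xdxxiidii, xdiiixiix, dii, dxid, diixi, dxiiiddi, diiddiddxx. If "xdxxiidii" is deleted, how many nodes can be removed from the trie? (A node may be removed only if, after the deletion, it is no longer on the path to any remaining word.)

7

A node on "xdxxiidii"'s path can go only if nothing else ends at it or branches off below it.
The suffix "xxiidii" (7 nodes) is used only by "xdxxiidii"; the node for "xd" still has the child "i", so pruning stops there.
Nodes removed: 7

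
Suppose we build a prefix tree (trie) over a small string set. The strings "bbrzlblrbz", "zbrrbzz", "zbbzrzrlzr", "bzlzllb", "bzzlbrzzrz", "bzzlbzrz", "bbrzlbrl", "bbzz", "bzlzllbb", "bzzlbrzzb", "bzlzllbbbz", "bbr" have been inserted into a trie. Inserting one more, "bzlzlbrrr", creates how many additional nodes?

The longest prefix of "bzlzlbrrr" already in the trie is "bzlzl" (length 5).
New nodes needed: |"bzlzlbrrr"| − 5 = 9 − 5 = 4.

4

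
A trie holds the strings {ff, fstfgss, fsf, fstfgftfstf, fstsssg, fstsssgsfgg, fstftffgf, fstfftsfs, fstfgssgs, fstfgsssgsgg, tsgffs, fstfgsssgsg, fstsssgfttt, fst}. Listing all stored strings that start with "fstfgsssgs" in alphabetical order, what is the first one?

Filter for "fstfgsssgs…" and sort: "fstfgsssgsg", "fstfgsssgsgg"
The 1st is fstfgsssgsg.

fstfgsssgsg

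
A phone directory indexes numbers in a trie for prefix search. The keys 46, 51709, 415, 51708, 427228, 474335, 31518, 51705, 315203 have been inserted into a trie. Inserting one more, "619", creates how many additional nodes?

"619" shares no prefix with any stored word, so all 3 characters open new nodes.
3 − 0 = 3 new nodes.

3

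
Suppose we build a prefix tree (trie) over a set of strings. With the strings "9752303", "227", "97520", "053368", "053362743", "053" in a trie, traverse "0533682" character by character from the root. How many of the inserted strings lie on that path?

2

Check each prefix of "0533682" against the stored set — each match is an end-marker on the path.
Prefixes of the query that are stored words: "053", "053368"
Count: 2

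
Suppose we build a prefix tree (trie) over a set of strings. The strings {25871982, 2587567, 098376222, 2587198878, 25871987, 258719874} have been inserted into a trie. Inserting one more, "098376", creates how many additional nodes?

0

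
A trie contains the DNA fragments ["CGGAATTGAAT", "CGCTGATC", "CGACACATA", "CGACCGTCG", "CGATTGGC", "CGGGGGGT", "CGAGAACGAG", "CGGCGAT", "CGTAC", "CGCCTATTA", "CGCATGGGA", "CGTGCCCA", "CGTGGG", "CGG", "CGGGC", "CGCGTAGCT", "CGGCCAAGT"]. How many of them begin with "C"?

Traverse to the node for "C", then collect every word in that subtree.
Words under "C": CGACACATA, CGACCGTCG, CGAGAACGAG, CGATTGGC, CGCATGGGA, CGCCTATTA, CGCGTAGCT, CGCTGATC, CGG, CGGAATTGAAT, CGGCCAAGT, CGGCGAT, CGGGC, CGGGGGGT, CGTAC, CGTGCCCA, CGTGGG
Count: 17

17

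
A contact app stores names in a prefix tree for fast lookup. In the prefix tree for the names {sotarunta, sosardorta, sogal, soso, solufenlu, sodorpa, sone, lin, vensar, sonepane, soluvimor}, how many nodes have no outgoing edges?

A leaf is a node with no children — equivalently, the end of a word that is not a proper prefix of any other stored word.
Those words: "lin", "sodorpa", "sogal", "solufenlu", "soluvimor", "sonepane", "sosardorta", "soso", "sotarunta", "vensar"
Leaf count: 10

10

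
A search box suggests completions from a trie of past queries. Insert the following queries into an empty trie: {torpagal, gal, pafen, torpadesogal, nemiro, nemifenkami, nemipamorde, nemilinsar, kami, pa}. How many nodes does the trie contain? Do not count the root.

53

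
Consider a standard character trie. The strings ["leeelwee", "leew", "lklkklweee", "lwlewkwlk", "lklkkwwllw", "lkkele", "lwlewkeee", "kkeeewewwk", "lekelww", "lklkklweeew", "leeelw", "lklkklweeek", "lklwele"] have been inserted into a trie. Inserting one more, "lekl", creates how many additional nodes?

1

The longest prefix of "lekl" already in the trie is "lek" (length 3).
New nodes needed: |"lekl"| − 3 = 4 − 3 = 1.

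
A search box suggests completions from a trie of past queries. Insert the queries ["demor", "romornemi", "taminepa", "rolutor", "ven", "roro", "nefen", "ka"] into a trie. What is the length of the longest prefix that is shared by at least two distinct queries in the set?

Equivalently: take the maximum, over all pairs, of their longest common prefix length.
"rolutor" and "romornemi" agree on "ro" (2 characters) before diverging; nothing deeper is shared.
Longest shared-prefix length: 2

2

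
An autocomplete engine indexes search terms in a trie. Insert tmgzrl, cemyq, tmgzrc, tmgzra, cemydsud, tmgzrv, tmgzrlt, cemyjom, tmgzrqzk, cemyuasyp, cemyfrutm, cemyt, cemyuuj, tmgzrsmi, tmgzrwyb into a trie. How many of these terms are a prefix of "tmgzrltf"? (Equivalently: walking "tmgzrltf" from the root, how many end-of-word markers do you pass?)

Walk "tmgzrltf" from the root; an end-of-word marker is hit whenever a stored word is a prefix of "tmgzrltf".
Prefixes of the query that are stored words: "tmgzrl", "tmgzrlt"
Count: 2

2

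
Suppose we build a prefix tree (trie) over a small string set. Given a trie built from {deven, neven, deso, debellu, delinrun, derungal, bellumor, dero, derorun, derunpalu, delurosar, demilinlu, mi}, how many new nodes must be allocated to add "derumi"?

The longest prefix of "derumi" already in the trie is "deru" (length 4).
So 6 − 4 = 2 new nodes.

2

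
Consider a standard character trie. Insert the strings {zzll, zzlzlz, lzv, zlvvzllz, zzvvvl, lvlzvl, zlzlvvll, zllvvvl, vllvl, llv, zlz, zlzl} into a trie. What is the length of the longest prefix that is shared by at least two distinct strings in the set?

Look for the deepest trie node that still has at least two words in its subtree.
"zlzl" and "zlzlvvll" agree on "zlzl" (4 characters) before diverging; nothing deeper is shared.
Longest shared-prefix length: 4

4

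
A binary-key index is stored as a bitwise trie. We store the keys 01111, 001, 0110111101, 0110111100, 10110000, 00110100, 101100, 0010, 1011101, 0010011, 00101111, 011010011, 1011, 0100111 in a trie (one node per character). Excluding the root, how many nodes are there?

48

Insert word by word; a character creates a node only if that edge doesn't already exist:
  "01111" → 5 new (0, 1, 1, 1, 1)
  "001" → prefix "0" already present; 2 new (0, 1)
  "0110111101" → prefix "011" already present; 7 new (0, 1, 1, 1, 1, 0, 1)
  "0110111100" → prefix "011011110" already present; 1 new (0)
  "10110000" → 8 new (1, 0, 1, 1, 0, 0, 0, 0)
  "00110100" → prefix "001" already present; 5 new (1, 0, 1, 0, 0)
  "101100" → prefix "101100" already present; 0 new (none)
  "0010" → prefix "001" already present; 1 new (0)
  "1011101" → prefix "1011" already present; 3 new (1, 0, 1)
  "0010011" → prefix "0010" already present; 3 new (0, 1, 1)
  "00101111" → prefix "0010" already present; 4 new (1, 1, 1, 1)
  "011010011" → prefix "01101" already present; 4 new (0, 0, 1, 1)
  "1011" → prefix "1011" already present; 0 new (none)
  "0100111" → prefix "01" already present; 5 new (0, 0, 1, 1, 1)
Total nodes = 5 + 2 + 7 + 1 + 8 + 5 + 0 + 1 + 3 + 3 + 4 + 4 + 0 + 5 = 48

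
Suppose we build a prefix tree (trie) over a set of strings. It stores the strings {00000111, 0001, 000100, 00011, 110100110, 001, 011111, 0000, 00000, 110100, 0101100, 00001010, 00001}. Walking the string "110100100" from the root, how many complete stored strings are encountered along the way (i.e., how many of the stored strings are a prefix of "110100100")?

Traverse "110100100" character by character; count nodes along the way that are marked as word ends.
Prefixes of the query that are stored words: "110100"
Count: 1

1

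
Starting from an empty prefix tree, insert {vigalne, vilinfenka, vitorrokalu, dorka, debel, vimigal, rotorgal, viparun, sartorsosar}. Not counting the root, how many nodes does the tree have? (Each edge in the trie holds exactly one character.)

For each word, the new-node count is its length minus the longest prefix already in the trie:
  "vigalne" → 7 new (v, i, g, a, l, n, e)
  "vilinfenka" → prefix "vi" already present; 8 new (l, i, n, f, e, n, k, a)
  "vitorrokalu" → prefix "vi" already present; 9 new (t, o, r, r, o, k, a, l, u)
  "dorka" → 5 new (d, o, r, k, a)
  "debel" → prefix "d" already present; 4 new (e, b, e, l)
  "vimigal" → prefix "vi" already present; 5 new (m, i, g, a, l)
  "rotorgal" → 8 new (r, o, t, o, r, g, a, l)
  "viparun" → prefix "vi" already present; 5 new (p, a, r, u, n)
  "sartorsosar" → 11 new (s, a, r, t, o, r, s, o, s, a, r)
Total nodes = 7 + 8 + 9 + 5 + 4 + 5 + 8 + 5 + 11 = 62

62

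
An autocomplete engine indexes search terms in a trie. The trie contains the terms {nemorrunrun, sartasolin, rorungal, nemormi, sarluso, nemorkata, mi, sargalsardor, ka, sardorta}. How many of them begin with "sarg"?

1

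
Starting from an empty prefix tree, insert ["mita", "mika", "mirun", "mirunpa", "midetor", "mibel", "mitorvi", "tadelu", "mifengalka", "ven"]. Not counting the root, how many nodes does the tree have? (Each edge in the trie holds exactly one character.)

40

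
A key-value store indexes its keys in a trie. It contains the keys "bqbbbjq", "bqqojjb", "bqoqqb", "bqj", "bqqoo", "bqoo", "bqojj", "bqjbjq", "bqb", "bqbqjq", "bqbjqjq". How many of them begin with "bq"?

Filter for entries beginning with "bq":
Matches: "bqb", "bqbbbjq", "bqbjqjq", "bqbqjq", "bqj", "bqjbjq", "bqojj", "bqoo", "bqoqqb", "bqqojjb", "bqqoo"
Count: 11

11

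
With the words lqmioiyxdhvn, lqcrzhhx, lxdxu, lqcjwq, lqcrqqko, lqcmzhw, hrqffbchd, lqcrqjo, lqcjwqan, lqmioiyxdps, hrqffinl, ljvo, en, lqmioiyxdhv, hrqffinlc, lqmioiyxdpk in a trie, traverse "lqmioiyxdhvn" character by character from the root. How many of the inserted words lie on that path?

2

Check each prefix of "lqmioiyxdhvn" against the stored set — each match is an end-marker on the path.
Prefixes of the query that are stored words: "lqmioiyxdhv", "lqmioiyxdhvn"
Count: 2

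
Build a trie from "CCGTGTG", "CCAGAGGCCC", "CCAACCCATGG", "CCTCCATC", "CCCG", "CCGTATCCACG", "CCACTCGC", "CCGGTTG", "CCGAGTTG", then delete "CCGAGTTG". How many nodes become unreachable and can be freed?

5

A node on "CCGAGTTG"'s path can go only if nothing else ends at it or branches off below it.
The suffix "AGTTG" (5 nodes) is used only by "CCGAGTTG"; the node for "CCG" still has the child "T", so pruning stops there.
Nodes removed: 5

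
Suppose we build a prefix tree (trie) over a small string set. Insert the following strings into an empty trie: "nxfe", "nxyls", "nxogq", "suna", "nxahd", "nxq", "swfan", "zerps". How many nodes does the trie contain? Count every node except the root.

27

Count nodes per top-level branch (shared prefixes stored once):
  'n'-branch (nxahd, nxfe, nxogq, nxq, nxyls): 14 nodes
  's'-branch (suna, swfan): 8 nodes
  'z'-branch (zerps): 5 nodes
Sum: 27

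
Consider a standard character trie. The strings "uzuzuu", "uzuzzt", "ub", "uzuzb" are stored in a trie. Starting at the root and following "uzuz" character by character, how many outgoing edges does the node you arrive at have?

3

Walk "uzuz" from the root, arriving at one node.
Characters that immediately follow "uzuz" among the stored strings: {b, u, z}.
That node has 3 child edges.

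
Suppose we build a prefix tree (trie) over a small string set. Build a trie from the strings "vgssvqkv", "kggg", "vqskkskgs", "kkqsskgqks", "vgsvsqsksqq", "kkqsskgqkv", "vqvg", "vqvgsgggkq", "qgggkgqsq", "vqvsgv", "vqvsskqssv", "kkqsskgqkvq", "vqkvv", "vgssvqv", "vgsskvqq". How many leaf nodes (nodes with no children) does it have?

13

Leaves are exactly the stored words that no other stored word extends.
Those words: "kggg", "kkqsskgqks", "kkqsskgqkvq", "qgggkgqsq", "vgsskvqq", "vgssvqkv", "vgssvqv", "vgsvsqsksqq", "vqkvv", "vqskkskgs", "vqvgsgggkq", "vqvsgv", "vqvsskqssv"
Leaf count: 13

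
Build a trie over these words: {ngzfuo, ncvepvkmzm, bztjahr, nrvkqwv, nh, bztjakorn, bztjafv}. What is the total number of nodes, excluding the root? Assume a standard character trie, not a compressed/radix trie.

Count nodes per top-level branch (shared prefixes stored once):
  'b'-branch (bztjafv, bztjahr, bztjakorn): 13 nodes
  'n'-branch (ncvepvkmzm, ngzfuo, nh, nrvkqwv): 22 nodes
Sum: 35

35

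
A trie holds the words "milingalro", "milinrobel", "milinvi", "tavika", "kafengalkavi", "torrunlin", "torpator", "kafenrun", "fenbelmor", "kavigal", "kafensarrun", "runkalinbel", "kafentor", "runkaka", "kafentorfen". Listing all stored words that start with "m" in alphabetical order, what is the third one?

milinvi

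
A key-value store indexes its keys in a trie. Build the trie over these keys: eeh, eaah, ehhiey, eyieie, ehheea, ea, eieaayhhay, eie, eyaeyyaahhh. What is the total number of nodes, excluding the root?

37

Insert word by word; a character creates a node only if that edge doesn't already exist:
  "eeh" → 3 new (e, e, h)
  "eaah" → prefix "e" already present; 3 new (a, a, h)
  "ehhiey" → prefix "e" already present; 5 new (h, h, i, e, y)
  "eyieie" → prefix "e" already present; 5 new (y, i, e, i, e)
  "ehheea" → prefix "ehh" already present; 3 new (e, e, a)
  "ea" → prefix "ea" already present; 0 new (none)
  "eieaayhhay" → prefix "e" already present; 9 new (i, e, a, a, y, h, h, a, y)
  "eie" → prefix "eie" already present; 0 new (none)
  "eyaeyyaahhh" → prefix "ey" already present; 9 new (a, e, y, y, a, a, h, h, h)
Total nodes = 3 + 3 + 5 + 5 + 3 + 0 + 9 + 0 + 9 = 37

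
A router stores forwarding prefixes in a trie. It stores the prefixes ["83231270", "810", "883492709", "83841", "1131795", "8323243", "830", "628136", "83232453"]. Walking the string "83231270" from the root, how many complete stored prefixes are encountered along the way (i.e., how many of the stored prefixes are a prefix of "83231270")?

1

Traverse "83231270" character by character; count nodes along the way that are marked as word ends.
Prefixes of the query that are stored words: "83231270"
Count: 1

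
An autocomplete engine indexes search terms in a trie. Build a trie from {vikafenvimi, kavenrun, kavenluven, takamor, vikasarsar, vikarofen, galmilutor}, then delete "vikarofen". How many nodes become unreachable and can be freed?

5

Walk "vikarofen" from the leaf back toward the root, removing each node that no remaining word uses.
The suffix "rofen" (5 nodes) is used only by "vikarofen"; the node for "vika" still has the child "f", so pruning stops there.
Nodes removed: 5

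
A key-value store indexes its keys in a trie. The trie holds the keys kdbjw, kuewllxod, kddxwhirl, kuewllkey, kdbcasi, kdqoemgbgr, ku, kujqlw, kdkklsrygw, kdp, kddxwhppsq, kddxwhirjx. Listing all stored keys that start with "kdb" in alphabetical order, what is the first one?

kdbcasi

DFS of the "kdb" subtree visits, in order: "kdbcasi", "kdbjw"
Position 1: kdbcasi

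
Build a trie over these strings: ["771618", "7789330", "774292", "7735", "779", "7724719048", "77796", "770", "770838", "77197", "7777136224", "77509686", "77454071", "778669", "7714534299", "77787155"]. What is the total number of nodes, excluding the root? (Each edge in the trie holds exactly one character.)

68

For each word, the new-node count is its length minus the longest prefix already in the trie:
  "771618" → 6 new (7, 7, 1, 6, 1, 8)
  "7789330" → prefix "77" already present; 5 new (8, 9, 3, 3, 0)
  "774292" → prefix "77" already present; 4 new (4, 2, 9, 2)
  "7735" → prefix "77" already present; 2 new (3, 5)
  "779" → prefix "77" already present; 1 new (9)
  "7724719048" → prefix "77" already present; 8 new (2, 4, 7, 1, 9, 0, 4, 8)
  "77796" → prefix "77" already present; 3 new (7, 9, 6)
  "770" → prefix "77" already present; 1 new (0)
  "770838" → prefix "770" already present; 3 new (8, 3, 8)
  "77197" → prefix "771" already present; 2 new (9, 7)
  "7777136224" → prefix "777" already present; 7 new (7, 1, 3, 6, 2, 2, 4)
  "77509686" → prefix "77" already present; 6 new (5, 0, 9, 6, 8, 6)
  "77454071" → prefix "774" already present; 5 new (5, 4, 0, 7, 1)
  "778669" → prefix "778" already present; 3 new (6, 6, 9)
  "7714534299" → prefix "771" already present; 7 new (4, 5, 3, 4, 2, 9, 9)
  "77787155" → prefix "777" already present; 5 new (8, 7, 1, 5, 5)
Total nodes = 6 + 5 + 4 + 2 + 1 + 8 + 3 + 1 + 3 + 2 + 7 + 6 + 5 + 3 + 7 + 5 = 68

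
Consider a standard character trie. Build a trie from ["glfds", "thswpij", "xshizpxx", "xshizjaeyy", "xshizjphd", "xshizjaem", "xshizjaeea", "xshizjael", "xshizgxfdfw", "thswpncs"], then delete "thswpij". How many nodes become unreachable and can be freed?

2

A node on "thswpij"'s path can go only if nothing else ends at it or branches off below it.
The suffix "ij" (2 nodes) is used only by "thswpij"; the node for "thswp" still has the child "n", so pruning stops there.
Nodes removed: 2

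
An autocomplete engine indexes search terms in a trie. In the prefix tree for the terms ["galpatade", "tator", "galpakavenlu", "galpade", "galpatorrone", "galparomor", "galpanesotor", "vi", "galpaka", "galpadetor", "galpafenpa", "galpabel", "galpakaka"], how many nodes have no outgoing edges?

11

A leaf is a node with no children — equivalently, the end of a word that is not a proper prefix of any other stored word.
Those words: "galpabel", "galpadetor", "galpafenpa", "galpakaka", "galpakavenlu", "galpanesotor", "galparomor", "galpatade", "galpatorrone", "tator", "vi"
Leaf count: 11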